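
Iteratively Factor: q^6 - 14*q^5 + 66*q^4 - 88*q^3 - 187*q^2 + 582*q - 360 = (q - 4)*(q^5 - 10*q^4 + 26*q^3 + 16*q^2 - 123*q + 90) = (q - 5)*(q - 4)*(q^4 - 5*q^3 + q^2 + 21*q - 18) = (q - 5)*(q - 4)*(q - 3)*(q^3 - 2*q^2 - 5*q + 6) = (q - 5)*(q - 4)*(q - 3)^2*(q^2 + q - 2) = (q - 5)*(q - 4)*(q - 3)^2*(q - 1)*(q + 2)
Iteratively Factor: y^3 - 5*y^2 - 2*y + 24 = (y - 4)*(y^2 - y - 6) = (y - 4)*(y - 3)*(y + 2)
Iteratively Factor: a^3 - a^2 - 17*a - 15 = (a - 5)*(a^2 + 4*a + 3) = (a - 5)*(a + 1)*(a + 3)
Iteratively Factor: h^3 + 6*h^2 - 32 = (h - 2)*(h^2 + 8*h + 16) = (h - 2)*(h + 4)*(h + 4)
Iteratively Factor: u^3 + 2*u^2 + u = (u + 1)*(u^2 + u) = (u + 1)^2*(u)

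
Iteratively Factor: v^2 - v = (v - 1)*(v)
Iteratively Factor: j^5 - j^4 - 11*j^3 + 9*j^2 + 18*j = (j)*(j^4 - j^3 - 11*j^2 + 9*j + 18) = j*(j - 2)*(j^3 + j^2 - 9*j - 9) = j*(j - 2)*(j + 1)*(j^2 - 9) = j*(j - 2)*(j + 1)*(j + 3)*(j - 3)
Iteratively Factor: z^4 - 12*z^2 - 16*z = (z + 2)*(z^3 - 2*z^2 - 8*z) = z*(z + 2)*(z^2 - 2*z - 8) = z*(z + 2)^2*(z - 4)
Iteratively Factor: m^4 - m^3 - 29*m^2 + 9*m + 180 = (m + 4)*(m^3 - 5*m^2 - 9*m + 45) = (m - 5)*(m + 4)*(m^2 - 9) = (m - 5)*(m - 3)*(m + 4)*(m + 3)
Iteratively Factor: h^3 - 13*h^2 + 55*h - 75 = (h - 5)*(h^2 - 8*h + 15) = (h - 5)^2*(h - 3)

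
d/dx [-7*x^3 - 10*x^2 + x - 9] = -21*x^2 - 20*x + 1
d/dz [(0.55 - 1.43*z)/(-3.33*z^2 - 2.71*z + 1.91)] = (-4.7619*z^2 + 3.663*z - 1.2408)/(11.0889*z^4 + 18.0486*z^3 - 5.3765*z^2 - 10.3522*z + 3.6481)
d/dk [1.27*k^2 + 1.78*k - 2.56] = 2.54*k + 1.78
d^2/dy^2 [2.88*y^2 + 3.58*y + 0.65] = 5.76000000000000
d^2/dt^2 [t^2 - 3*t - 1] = 2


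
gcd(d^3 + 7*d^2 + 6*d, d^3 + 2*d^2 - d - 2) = d + 1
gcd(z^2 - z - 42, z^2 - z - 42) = z^2 - z - 42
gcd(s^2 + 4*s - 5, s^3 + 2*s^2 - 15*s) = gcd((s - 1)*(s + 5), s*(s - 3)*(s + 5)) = s + 5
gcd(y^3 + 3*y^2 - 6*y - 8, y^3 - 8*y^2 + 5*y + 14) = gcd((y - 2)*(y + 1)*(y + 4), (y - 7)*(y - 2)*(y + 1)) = y^2 - y - 2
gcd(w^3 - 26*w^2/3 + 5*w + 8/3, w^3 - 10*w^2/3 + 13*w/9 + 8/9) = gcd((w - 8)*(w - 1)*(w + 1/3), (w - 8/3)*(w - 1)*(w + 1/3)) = w^2 - 2*w/3 - 1/3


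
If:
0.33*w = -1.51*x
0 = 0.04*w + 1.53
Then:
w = -38.25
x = 8.36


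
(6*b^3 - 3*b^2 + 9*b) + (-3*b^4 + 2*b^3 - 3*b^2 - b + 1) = -3*b^4 + 8*b^3 - 6*b^2 + 8*b + 1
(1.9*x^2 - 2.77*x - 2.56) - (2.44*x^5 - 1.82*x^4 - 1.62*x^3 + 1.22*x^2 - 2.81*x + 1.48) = -2.44*x^5 + 1.82*x^4 + 1.62*x^3 + 0.68*x^2 + 0.04*x - 4.04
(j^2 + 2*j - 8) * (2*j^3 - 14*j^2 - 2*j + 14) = 2*j^5 - 10*j^4 - 46*j^3 + 122*j^2 + 44*j - 112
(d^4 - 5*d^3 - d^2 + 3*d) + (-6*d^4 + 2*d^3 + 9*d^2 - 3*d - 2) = -5*d^4 - 3*d^3 + 8*d^2 - 2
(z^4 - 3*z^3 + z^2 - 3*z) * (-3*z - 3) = -3*z^5 + 6*z^4 + 6*z^3 + 6*z^2 + 9*z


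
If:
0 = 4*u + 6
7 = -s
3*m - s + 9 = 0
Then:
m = -16/3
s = -7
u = -3/2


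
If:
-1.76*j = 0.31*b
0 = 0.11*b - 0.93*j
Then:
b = 0.00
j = 0.00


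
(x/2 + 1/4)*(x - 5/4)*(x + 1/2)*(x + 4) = x^4/2 + 15*x^3/8 - x^2 - 69*x/32 - 5/8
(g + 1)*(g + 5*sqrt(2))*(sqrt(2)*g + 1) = sqrt(2)*g^3 + sqrt(2)*g^2 + 11*g^2 + 5*sqrt(2)*g + 11*g + 5*sqrt(2)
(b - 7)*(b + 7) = b^2 - 49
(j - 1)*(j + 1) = j^2 - 1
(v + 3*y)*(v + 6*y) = v^2 + 9*v*y + 18*y^2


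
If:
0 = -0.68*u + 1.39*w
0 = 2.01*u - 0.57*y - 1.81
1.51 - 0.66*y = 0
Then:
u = 1.55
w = 0.76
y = 2.29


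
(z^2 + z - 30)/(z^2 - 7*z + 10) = (z + 6)/(z - 2)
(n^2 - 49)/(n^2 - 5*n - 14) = (n + 7)/(n + 2)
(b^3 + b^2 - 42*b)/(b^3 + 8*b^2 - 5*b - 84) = b*(b - 6)/(b^2 + b - 12)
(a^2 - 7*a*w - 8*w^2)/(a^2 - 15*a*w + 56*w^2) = (-a - w)/(-a + 7*w)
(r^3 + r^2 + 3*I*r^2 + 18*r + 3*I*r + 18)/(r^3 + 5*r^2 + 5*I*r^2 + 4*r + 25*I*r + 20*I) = (r^2 + 3*I*r + 18)/(r^2 + r*(4 + 5*I) + 20*I)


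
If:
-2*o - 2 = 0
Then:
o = -1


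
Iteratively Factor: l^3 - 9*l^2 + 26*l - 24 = (l - 2)*(l^2 - 7*l + 12) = (l - 3)*(l - 2)*(l - 4)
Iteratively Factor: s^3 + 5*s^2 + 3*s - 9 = (s + 3)*(s^2 + 2*s - 3) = (s + 3)^2*(s - 1)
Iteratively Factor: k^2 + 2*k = (k)*(k + 2)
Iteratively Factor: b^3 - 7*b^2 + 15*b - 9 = (b - 3)*(b^2 - 4*b + 3) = (b - 3)*(b - 1)*(b - 3)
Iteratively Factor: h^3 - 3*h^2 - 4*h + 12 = (h - 2)*(h^2 - h - 6) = (h - 2)*(h + 2)*(h - 3)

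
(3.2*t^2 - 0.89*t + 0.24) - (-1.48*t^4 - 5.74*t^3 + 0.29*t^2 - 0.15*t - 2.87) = 1.48*t^4 + 5.74*t^3 + 2.91*t^2 - 0.74*t + 3.11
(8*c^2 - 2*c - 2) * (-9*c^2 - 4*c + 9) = -72*c^4 - 14*c^3 + 98*c^2 - 10*c - 18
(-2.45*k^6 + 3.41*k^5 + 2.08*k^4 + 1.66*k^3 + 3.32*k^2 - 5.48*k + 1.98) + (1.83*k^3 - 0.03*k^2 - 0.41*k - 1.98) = -2.45*k^6 + 3.41*k^5 + 2.08*k^4 + 3.49*k^3 + 3.29*k^2 - 5.89*k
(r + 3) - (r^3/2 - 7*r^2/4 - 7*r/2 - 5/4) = -r^3/2 + 7*r^2/4 + 9*r/2 + 17/4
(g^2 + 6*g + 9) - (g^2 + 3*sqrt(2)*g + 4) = -3*sqrt(2)*g + 6*g + 5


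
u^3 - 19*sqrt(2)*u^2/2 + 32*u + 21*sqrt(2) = (u - 7*sqrt(2))*(u - 3*sqrt(2))*(u + sqrt(2)/2)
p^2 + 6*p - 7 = (p - 1)*(p + 7)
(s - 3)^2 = s^2 - 6*s + 9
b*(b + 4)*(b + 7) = b^3 + 11*b^2 + 28*b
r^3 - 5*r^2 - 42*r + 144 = (r - 8)*(r - 3)*(r + 6)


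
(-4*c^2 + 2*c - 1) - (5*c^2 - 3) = -9*c^2 + 2*c + 2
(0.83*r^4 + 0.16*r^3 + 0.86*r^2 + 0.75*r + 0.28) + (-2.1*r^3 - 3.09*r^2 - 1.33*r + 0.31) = 0.83*r^4 - 1.94*r^3 - 2.23*r^2 - 0.58*r + 0.59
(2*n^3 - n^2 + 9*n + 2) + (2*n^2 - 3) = 2*n^3 + n^2 + 9*n - 1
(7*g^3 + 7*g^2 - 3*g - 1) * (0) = 0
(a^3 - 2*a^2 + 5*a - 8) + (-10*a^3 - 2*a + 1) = -9*a^3 - 2*a^2 + 3*a - 7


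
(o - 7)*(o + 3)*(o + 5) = o^3 + o^2 - 41*o - 105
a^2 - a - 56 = (a - 8)*(a + 7)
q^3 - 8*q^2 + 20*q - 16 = (q - 4)*(q - 2)^2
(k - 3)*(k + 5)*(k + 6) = k^3 + 8*k^2 - 3*k - 90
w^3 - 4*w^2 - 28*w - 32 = (w - 8)*(w + 2)^2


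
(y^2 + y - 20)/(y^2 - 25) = (y - 4)/(y - 5)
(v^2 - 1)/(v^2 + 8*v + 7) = (v - 1)/(v + 7)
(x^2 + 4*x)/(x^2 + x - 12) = x/(x - 3)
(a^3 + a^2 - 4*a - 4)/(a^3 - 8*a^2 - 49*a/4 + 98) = 4*(a^3 + a^2 - 4*a - 4)/(4*a^3 - 32*a^2 - 49*a + 392)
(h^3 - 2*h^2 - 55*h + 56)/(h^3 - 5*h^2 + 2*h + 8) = (h^3 - 2*h^2 - 55*h + 56)/(h^3 - 5*h^2 + 2*h + 8)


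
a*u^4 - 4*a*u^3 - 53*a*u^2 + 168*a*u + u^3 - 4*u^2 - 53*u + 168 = (u - 8)*(u - 3)*(u + 7)*(a*u + 1)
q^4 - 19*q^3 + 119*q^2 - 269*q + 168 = (q - 8)*(q - 7)*(q - 3)*(q - 1)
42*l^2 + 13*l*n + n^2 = (6*l + n)*(7*l + n)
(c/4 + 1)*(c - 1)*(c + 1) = c^3/4 + c^2 - c/4 - 1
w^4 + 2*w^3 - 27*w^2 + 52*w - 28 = (w - 2)^2*(w - 1)*(w + 7)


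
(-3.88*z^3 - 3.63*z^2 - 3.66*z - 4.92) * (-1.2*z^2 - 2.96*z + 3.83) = 4.656*z^5 + 15.8408*z^4 + 0.2764*z^3 + 2.8347*z^2 + 0.545399999999999*z - 18.8436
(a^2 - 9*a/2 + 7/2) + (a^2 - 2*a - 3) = 2*a^2 - 13*a/2 + 1/2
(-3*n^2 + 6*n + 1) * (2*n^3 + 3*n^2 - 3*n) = -6*n^5 + 3*n^4 + 29*n^3 - 15*n^2 - 3*n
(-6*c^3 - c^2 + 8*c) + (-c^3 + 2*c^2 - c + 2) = -7*c^3 + c^2 + 7*c + 2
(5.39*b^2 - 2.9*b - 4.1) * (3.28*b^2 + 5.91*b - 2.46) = 17.6792*b^4 + 22.3429*b^3 - 43.8464*b^2 - 17.097*b + 10.086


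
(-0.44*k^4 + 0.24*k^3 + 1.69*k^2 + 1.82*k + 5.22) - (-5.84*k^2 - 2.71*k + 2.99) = -0.44*k^4 + 0.24*k^3 + 7.53*k^2 + 4.53*k + 2.23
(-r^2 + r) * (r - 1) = -r^3 + 2*r^2 - r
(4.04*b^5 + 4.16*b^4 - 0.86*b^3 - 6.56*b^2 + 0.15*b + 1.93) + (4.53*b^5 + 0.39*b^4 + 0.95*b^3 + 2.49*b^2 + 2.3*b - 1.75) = 8.57*b^5 + 4.55*b^4 + 0.09*b^3 - 4.07*b^2 + 2.45*b + 0.18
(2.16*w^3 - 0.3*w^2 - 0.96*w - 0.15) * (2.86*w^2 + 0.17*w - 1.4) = 6.1776*w^5 - 0.4908*w^4 - 5.8206*w^3 - 0.1722*w^2 + 1.3185*w + 0.21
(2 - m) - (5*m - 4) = 6 - 6*m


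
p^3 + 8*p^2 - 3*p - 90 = (p - 3)*(p + 5)*(p + 6)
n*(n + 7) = n^2 + 7*n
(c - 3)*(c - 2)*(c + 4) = c^3 - c^2 - 14*c + 24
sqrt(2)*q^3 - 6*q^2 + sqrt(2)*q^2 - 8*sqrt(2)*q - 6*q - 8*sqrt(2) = (q - 4*sqrt(2))*(q + sqrt(2))*(sqrt(2)*q + sqrt(2))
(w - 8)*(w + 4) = w^2 - 4*w - 32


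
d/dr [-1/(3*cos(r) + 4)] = -3*sin(r)/(3*cos(r) + 4)^2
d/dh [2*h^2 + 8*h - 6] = 4*h + 8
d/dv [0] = 0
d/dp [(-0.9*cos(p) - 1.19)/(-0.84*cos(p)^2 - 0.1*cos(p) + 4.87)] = (0.756*cos(p)^2 + 1.9992*cos(p) + 4.502)*sin(p)/(0.7056*cos(p)^4 + 0.168*cos(p)^3 - 8.1716*cos(p)^2 - 0.974*cos(p) + 23.7169)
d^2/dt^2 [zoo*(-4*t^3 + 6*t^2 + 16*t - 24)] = zoo*(t + 1)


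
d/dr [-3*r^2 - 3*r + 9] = -6*r - 3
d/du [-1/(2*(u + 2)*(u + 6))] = (u + 4)/((u + 2)^2*(u + 6)^2)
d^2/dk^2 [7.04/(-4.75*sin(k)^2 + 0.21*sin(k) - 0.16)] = (635.36*sin(k)^4 - 21.0672*sin(k)^3 - 974.131136*sin(k)^2 + 42.370944*sin(k) + 10.079872)/(4.75*sin(k)^2 - 0.21*sin(k) + 0.16)^3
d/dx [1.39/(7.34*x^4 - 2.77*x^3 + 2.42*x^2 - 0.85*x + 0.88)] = (-40.8104*x^3 + 11.5509*x^2 - 6.7276*x + 1.1815)/(7.34*x^4 - 2.77*x^3 + 2.42*x^2 - 0.85*x + 0.88)^2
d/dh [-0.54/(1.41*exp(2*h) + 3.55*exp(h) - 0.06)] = (1.5228*exp(h) + 1.917)*exp(h)/(1.41*exp(2*h) + 3.55*exp(h) - 0.06)^2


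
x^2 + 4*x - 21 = (x - 3)*(x + 7)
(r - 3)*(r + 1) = r^2 - 2*r - 3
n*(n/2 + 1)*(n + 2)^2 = n^4/2 + 3*n^3 + 6*n^2 + 4*n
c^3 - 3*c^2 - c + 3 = (c - 3)*(c - 1)*(c + 1)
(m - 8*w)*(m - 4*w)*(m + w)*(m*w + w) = m^4*w - 11*m^3*w^2 + m^3*w + 20*m^2*w^3 - 11*m^2*w^2 + 32*m*w^4 + 20*m*w^3 + 32*w^4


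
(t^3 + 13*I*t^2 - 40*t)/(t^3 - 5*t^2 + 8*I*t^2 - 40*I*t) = (t + 5*I)/(t - 5)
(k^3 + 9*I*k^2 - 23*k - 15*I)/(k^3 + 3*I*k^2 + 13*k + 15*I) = (k + 3*I)/(k - 3*I)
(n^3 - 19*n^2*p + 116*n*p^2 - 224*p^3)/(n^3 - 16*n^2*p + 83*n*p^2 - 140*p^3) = (-n + 8*p)/(-n + 5*p)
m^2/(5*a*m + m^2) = m/(5*a + m)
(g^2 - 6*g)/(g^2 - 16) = g*(g - 6)/(g^2 - 16)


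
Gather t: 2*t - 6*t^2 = -6*t^2 + 2*t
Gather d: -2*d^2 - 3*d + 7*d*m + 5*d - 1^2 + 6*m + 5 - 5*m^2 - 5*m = -2*d^2 + d*(7*m + 2) - 5*m^2 + m + 4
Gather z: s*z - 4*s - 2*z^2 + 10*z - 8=-4*s - 2*z^2 + z*(s + 10) - 8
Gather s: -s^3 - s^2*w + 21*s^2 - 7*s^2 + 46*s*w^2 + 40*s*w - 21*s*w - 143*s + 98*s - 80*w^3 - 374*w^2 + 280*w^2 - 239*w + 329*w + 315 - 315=-s^3 + s^2*(14 - w) + s*(46*w^2 + 19*w - 45) - 80*w^3 - 94*w^2 + 90*w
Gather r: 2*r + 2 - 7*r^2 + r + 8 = -7*r^2 + 3*r + 10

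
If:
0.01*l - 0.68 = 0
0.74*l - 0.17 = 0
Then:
No Solution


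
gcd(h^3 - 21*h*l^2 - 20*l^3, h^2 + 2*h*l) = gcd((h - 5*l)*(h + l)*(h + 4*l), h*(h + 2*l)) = 1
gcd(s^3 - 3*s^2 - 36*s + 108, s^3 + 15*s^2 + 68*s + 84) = s + 6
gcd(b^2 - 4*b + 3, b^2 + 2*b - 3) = b - 1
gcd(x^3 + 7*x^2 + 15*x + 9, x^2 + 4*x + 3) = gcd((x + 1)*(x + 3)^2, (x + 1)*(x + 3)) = x^2 + 4*x + 3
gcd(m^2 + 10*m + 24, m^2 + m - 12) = m + 4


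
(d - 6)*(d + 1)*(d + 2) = d^3 - 3*d^2 - 16*d - 12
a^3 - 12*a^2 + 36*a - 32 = (a - 8)*(a - 2)^2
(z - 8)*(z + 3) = z^2 - 5*z - 24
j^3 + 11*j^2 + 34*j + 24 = (j + 1)*(j + 4)*(j + 6)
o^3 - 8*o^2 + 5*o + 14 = (o - 7)*(o - 2)*(o + 1)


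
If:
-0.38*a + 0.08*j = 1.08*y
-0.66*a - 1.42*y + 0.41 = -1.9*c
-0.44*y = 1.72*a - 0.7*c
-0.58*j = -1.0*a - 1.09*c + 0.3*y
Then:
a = -0.10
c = -0.26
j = -0.66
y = -0.01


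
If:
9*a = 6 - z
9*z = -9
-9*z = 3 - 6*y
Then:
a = 7/9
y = -1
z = -1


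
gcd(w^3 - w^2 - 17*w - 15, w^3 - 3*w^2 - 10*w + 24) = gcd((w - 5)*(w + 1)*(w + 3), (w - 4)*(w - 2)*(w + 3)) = w + 3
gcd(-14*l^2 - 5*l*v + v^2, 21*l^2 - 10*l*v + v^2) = -7*l + v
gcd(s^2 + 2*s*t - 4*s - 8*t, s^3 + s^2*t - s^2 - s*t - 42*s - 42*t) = 1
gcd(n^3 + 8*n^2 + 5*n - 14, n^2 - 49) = n + 7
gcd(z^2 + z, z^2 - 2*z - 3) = z + 1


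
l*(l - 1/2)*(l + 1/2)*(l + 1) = l^4 + l^3 - l^2/4 - l/4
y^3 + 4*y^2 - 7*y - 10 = (y - 2)*(y + 1)*(y + 5)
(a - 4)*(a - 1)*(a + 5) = a^3 - 21*a + 20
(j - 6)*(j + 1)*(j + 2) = j^3 - 3*j^2 - 16*j - 12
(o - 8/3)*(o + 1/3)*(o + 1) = o^3 - 4*o^2/3 - 29*o/9 - 8/9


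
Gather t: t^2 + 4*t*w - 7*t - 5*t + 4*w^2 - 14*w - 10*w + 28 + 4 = t^2 + t*(4*w - 12) + 4*w^2 - 24*w + 32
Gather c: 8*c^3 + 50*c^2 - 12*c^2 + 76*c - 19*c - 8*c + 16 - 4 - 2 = 8*c^3 + 38*c^2 + 49*c + 10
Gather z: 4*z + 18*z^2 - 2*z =18*z^2 + 2*z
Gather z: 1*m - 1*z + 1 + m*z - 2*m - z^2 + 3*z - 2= -m - z^2 + z*(m + 2) - 1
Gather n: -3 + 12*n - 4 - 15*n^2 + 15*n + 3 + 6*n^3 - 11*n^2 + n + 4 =6*n^3 - 26*n^2 + 28*n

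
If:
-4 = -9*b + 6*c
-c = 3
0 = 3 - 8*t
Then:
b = -14/9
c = -3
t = 3/8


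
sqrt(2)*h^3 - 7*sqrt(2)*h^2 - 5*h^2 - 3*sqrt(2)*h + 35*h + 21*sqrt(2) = (h - 7)*(h - 3*sqrt(2))*(sqrt(2)*h + 1)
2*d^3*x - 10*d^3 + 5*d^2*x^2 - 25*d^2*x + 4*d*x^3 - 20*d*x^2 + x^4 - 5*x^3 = (d + x)^2*(2*d + x)*(x - 5)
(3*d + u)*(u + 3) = 3*d*u + 9*d + u^2 + 3*u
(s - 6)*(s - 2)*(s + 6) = s^3 - 2*s^2 - 36*s + 72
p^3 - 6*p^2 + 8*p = p*(p - 4)*(p - 2)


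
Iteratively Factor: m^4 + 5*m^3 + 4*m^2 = (m + 1)*(m^3 + 4*m^2) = (m + 1)*(m + 4)*(m^2) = m*(m + 1)*(m + 4)*(m)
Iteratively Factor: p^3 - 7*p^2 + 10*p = (p - 2)*(p^2 - 5*p) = (p - 5)*(p - 2)*(p)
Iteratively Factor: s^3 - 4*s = (s + 2)*(s^2 - 2*s) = s*(s + 2)*(s - 2)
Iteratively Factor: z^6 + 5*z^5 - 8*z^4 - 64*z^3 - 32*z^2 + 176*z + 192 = (z + 4)*(z^5 + z^4 - 12*z^3 - 16*z^2 + 32*z + 48) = (z + 2)*(z + 4)*(z^4 - z^3 - 10*z^2 + 4*z + 24) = (z - 2)*(z + 2)*(z + 4)*(z^3 + z^2 - 8*z - 12) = (z - 2)*(z + 2)^2*(z + 4)*(z^2 - z - 6) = (z - 3)*(z - 2)*(z + 2)^2*(z + 4)*(z + 2)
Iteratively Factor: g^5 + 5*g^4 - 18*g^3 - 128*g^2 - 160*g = (g + 4)*(g^4 + g^3 - 22*g^2 - 40*g) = g*(g + 4)*(g^3 + g^2 - 22*g - 40) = g*(g - 5)*(g + 4)*(g^2 + 6*g + 8) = g*(g - 5)*(g + 2)*(g + 4)*(g + 4)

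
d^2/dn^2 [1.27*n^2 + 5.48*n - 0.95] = 2.54000000000000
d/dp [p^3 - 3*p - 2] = 3*p^2 - 3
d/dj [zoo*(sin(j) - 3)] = zoo*cos(j)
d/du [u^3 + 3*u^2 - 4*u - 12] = 3*u^2 + 6*u - 4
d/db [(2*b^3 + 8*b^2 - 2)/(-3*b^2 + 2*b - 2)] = 2*(-3*b^4 + 4*b^3 + 2*b^2 - 22*b + 2)/(9*b^4 - 12*b^3 + 16*b^2 - 8*b + 4)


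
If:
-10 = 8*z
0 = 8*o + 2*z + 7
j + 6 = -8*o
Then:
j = -3/2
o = -9/16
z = -5/4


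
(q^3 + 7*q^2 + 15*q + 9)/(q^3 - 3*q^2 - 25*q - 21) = (q + 3)/(q - 7)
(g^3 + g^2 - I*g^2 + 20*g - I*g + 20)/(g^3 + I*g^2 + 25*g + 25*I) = (g^2 + g*(1 + 4*I) + 4*I)/(g^2 + 6*I*g - 5)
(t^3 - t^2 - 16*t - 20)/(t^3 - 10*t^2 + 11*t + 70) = (t + 2)/(t - 7)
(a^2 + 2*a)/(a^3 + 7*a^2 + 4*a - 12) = a/(a^2 + 5*a - 6)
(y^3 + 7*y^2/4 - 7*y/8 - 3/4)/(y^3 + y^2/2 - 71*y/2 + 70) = (8*y^3 + 14*y^2 - 7*y - 6)/(4*(2*y^3 + y^2 - 71*y + 140))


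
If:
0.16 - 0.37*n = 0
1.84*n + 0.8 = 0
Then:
No Solution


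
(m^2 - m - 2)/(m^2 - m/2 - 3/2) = 2*(m - 2)/(2*m - 3)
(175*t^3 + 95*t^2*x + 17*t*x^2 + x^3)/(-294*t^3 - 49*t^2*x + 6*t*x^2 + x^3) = (25*t^2 + 10*t*x + x^2)/(-42*t^2 - t*x + x^2)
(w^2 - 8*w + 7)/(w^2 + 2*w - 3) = (w - 7)/(w + 3)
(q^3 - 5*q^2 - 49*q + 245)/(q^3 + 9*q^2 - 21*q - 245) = (q - 7)/(q + 7)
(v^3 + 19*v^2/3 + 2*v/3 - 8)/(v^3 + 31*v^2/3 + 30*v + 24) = (v - 1)/(v + 3)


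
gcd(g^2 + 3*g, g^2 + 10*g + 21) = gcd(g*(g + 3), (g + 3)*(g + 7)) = g + 3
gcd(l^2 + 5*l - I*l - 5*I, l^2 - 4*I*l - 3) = l - I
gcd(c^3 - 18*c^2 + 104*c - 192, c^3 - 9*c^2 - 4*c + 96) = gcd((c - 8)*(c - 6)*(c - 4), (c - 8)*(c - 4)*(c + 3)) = c^2 - 12*c + 32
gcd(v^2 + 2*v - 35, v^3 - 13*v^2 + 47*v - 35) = v - 5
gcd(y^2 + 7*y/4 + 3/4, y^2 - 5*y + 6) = 1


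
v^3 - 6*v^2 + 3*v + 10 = (v - 5)*(v - 2)*(v + 1)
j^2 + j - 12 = (j - 3)*(j + 4)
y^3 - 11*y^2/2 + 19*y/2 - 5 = (y - 5/2)*(y - 2)*(y - 1)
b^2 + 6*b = b*(b + 6)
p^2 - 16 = (p - 4)*(p + 4)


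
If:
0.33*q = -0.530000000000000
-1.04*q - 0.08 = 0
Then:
No Solution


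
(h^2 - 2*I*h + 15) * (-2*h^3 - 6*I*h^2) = -2*h^5 - 2*I*h^4 - 42*h^3 - 90*I*h^2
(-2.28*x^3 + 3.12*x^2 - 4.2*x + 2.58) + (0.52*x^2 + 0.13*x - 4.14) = -2.28*x^3 + 3.64*x^2 - 4.07*x - 1.56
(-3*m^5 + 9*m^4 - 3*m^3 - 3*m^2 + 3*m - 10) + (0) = -3*m^5 + 9*m^4 - 3*m^3 - 3*m^2 + 3*m - 10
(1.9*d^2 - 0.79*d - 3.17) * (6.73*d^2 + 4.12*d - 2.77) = 12.787*d^4 + 2.5113*d^3 - 29.8519*d^2 - 10.8721*d + 8.7809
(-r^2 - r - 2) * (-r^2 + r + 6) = r^4 - 5*r^2 - 8*r - 12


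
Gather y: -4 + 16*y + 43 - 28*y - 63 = -12*y - 24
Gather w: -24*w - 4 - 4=-24*w - 8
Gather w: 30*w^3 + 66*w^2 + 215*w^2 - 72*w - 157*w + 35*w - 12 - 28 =30*w^3 + 281*w^2 - 194*w - 40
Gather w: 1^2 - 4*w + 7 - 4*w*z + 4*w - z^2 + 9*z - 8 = -4*w*z - z^2 + 9*z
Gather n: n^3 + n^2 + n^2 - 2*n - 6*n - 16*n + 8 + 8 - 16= n^3 + 2*n^2 - 24*n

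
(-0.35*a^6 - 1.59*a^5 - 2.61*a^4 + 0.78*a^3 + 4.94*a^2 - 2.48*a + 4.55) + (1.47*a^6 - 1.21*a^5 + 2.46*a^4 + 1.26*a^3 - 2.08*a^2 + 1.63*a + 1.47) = 1.12*a^6 - 2.8*a^5 - 0.15*a^4 + 2.04*a^3 + 2.86*a^2 - 0.85*a + 6.02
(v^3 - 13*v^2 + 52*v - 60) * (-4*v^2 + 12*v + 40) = -4*v^5 + 64*v^4 - 324*v^3 + 344*v^2 + 1360*v - 2400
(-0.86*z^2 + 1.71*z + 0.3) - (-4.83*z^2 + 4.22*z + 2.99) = 3.97*z^2 - 2.51*z - 2.69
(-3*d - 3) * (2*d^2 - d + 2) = -6*d^3 - 3*d^2 - 3*d - 6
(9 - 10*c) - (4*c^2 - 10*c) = 9 - 4*c^2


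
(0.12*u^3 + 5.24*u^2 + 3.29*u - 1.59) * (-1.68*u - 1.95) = -0.2016*u^4 - 9.0372*u^3 - 15.7452*u^2 - 3.7443*u + 3.1005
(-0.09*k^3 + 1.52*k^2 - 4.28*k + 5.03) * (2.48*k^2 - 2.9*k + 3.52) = -0.2232*k^5 + 4.0306*k^4 - 15.3392*k^3 + 30.2368*k^2 - 29.6526*k + 17.7056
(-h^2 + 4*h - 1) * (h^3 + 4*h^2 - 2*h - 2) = -h^5 + 17*h^3 - 10*h^2 - 6*h + 2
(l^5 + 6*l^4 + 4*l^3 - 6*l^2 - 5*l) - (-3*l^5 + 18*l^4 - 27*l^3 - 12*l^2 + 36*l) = 4*l^5 - 12*l^4 + 31*l^3 + 6*l^2 - 41*l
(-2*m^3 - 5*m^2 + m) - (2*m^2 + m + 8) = -2*m^3 - 7*m^2 - 8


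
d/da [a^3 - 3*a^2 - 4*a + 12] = 3*a^2 - 6*a - 4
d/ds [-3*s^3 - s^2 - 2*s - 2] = -9*s^2 - 2*s - 2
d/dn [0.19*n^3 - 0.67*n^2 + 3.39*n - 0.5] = 0.57*n^2 - 1.34*n + 3.39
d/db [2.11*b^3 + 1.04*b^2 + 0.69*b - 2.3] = 6.33*b^2 + 2.08*b + 0.69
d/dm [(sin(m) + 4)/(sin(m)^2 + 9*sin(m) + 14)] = (-8*sin(m) + cos(m)^2 - 23)*cos(m)/(sin(m)^2 + 9*sin(m) + 14)^2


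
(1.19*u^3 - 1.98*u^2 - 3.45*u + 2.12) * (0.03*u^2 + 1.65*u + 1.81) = 0.0357*u^5 + 1.9041*u^4 - 1.2166*u^3 - 9.2127*u^2 - 2.7465*u + 3.8372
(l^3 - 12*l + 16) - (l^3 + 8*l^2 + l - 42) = -8*l^2 - 13*l + 58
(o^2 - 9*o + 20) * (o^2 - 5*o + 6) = o^4 - 14*o^3 + 71*o^2 - 154*o + 120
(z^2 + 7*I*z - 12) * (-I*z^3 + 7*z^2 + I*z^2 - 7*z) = -I*z^5 + 14*z^4 + I*z^4 - 14*z^3 + 61*I*z^3 - 84*z^2 - 61*I*z^2 + 84*z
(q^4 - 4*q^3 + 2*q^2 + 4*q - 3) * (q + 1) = q^5 - 3*q^4 - 2*q^3 + 6*q^2 + q - 3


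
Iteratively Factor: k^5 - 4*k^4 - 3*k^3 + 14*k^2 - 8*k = (k - 1)*(k^4 - 3*k^3 - 6*k^2 + 8*k) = k*(k - 1)*(k^3 - 3*k^2 - 6*k + 8) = k*(k - 4)*(k - 1)*(k^2 + k - 2) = k*(k - 4)*(k - 1)*(k + 2)*(k - 1)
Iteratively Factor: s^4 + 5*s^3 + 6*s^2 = (s + 2)*(s^3 + 3*s^2) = s*(s + 2)*(s^2 + 3*s) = s^2*(s + 2)*(s + 3)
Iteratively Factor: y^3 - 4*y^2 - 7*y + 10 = (y + 2)*(y^2 - 6*y + 5) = (y - 5)*(y + 2)*(y - 1)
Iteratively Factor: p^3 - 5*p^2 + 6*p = (p)*(p^2 - 5*p + 6) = p*(p - 3)*(p - 2)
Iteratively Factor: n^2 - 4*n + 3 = (n - 1)*(n - 3)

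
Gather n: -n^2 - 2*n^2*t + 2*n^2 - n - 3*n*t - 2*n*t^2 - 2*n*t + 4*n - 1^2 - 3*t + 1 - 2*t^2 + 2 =n^2*(1 - 2*t) + n*(-2*t^2 - 5*t + 3) - 2*t^2 - 3*t + 2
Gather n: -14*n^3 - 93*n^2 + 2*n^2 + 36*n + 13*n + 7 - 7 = -14*n^3 - 91*n^2 + 49*n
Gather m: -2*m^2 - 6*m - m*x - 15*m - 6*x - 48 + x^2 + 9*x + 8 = -2*m^2 + m*(-x - 21) + x^2 + 3*x - 40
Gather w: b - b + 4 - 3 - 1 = 0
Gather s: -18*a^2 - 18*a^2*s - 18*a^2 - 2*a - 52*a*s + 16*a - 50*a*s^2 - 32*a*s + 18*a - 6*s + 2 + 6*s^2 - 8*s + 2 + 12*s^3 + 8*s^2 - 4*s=-36*a^2 + 32*a + 12*s^3 + s^2*(14 - 50*a) + s*(-18*a^2 - 84*a - 18) + 4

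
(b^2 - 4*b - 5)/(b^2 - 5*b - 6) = (b - 5)/(b - 6)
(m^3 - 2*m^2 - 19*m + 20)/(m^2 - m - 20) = m - 1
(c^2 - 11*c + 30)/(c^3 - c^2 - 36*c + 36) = (c - 5)/(c^2 + 5*c - 6)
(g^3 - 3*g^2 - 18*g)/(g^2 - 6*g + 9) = g*(g^2 - 3*g - 18)/(g^2 - 6*g + 9)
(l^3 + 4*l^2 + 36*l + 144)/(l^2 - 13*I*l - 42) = (l^2 + l*(4 + 6*I) + 24*I)/(l - 7*I)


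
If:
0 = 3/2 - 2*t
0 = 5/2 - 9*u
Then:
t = 3/4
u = 5/18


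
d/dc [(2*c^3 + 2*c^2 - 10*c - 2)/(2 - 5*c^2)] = 2*(-5*c^4 - 19*c^2 - 6*c - 10)/(25*c^4 - 20*c^2 + 4)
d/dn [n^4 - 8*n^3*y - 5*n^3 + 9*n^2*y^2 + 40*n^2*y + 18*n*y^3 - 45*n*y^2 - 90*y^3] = 4*n^3 - 24*n^2*y - 15*n^2 + 18*n*y^2 + 80*n*y + 18*y^3 - 45*y^2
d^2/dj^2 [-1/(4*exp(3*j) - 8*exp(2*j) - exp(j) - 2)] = (2*(-12*exp(2*j) + 16*exp(j) + 1)^2*exp(j) + (36*exp(2*j) - 32*exp(j) - 1)*(-4*exp(3*j) + 8*exp(2*j) + exp(j) + 2))*exp(j)/(-4*exp(3*j) + 8*exp(2*j) + exp(j) + 2)^3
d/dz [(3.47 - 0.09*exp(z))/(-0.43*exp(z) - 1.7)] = 1.6451*exp(z)/(0.43*exp(z) + 1.7)^2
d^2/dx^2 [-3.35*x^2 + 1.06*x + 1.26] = -6.70000000000000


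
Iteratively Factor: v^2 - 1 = (v - 1)*(v + 1)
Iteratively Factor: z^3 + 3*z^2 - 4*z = (z)*(z^2 + 3*z - 4) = z*(z - 1)*(z + 4)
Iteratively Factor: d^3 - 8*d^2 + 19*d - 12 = (d - 4)*(d^2 - 4*d + 3) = (d - 4)*(d - 1)*(d - 3)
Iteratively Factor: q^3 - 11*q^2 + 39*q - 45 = (q - 3)*(q^2 - 8*q + 15) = (q - 5)*(q - 3)*(q - 3)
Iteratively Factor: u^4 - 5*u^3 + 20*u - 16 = (u - 1)*(u^3 - 4*u^2 - 4*u + 16) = (u - 4)*(u - 1)*(u^2 - 4) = (u - 4)*(u - 1)*(u + 2)*(u - 2)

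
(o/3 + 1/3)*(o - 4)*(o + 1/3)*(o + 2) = o^4/3 - 2*o^3/9 - 31*o^2/9 - 34*o/9 - 8/9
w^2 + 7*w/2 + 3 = (w + 3/2)*(w + 2)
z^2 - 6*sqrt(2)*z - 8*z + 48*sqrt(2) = (z - 8)*(z - 6*sqrt(2))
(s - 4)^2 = s^2 - 8*s + 16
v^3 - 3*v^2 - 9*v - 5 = (v - 5)*(v + 1)^2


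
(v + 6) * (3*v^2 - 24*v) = 3*v^3 - 6*v^2 - 144*v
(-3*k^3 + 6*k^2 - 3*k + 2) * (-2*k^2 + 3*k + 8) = 6*k^5 - 21*k^4 + 35*k^2 - 18*k + 16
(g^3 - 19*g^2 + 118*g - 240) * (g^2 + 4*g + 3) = g^5 - 15*g^4 + 45*g^3 + 175*g^2 - 606*g - 720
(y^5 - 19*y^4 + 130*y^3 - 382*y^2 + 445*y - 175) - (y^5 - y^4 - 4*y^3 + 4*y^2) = -18*y^4 + 134*y^3 - 386*y^2 + 445*y - 175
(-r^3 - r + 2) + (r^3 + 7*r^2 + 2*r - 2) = 7*r^2 + r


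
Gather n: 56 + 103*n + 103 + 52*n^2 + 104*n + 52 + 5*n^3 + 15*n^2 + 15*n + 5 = 5*n^3 + 67*n^2 + 222*n + 216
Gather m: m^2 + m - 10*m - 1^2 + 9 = m^2 - 9*m + 8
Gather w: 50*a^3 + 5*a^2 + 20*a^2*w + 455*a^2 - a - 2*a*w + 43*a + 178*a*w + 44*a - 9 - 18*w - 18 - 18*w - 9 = 50*a^3 + 460*a^2 + 86*a + w*(20*a^2 + 176*a - 36) - 36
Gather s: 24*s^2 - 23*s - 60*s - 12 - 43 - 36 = 24*s^2 - 83*s - 91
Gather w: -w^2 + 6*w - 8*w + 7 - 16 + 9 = -w^2 - 2*w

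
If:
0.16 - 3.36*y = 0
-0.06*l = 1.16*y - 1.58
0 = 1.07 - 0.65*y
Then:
No Solution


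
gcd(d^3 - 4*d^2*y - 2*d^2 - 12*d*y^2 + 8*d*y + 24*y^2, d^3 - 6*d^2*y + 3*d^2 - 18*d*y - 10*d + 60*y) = -d^2 + 6*d*y + 2*d - 12*y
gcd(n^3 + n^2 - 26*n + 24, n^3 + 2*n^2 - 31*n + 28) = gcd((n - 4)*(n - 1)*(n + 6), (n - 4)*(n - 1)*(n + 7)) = n^2 - 5*n + 4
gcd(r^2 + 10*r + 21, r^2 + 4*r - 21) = r + 7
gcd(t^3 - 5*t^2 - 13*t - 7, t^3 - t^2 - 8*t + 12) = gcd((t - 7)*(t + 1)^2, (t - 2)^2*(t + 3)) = 1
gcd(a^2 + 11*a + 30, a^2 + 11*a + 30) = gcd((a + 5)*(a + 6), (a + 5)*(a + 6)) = a^2 + 11*a + 30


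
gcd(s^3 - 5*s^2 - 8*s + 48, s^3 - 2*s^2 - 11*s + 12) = s^2 - s - 12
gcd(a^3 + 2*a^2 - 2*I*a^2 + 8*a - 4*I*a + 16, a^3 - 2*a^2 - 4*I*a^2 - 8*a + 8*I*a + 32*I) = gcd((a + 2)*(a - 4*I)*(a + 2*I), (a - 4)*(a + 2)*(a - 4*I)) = a^2 + a*(2 - 4*I) - 8*I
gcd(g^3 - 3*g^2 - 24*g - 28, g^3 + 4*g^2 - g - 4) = 1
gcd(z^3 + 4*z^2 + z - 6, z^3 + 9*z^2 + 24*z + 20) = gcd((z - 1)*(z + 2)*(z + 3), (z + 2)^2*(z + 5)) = z + 2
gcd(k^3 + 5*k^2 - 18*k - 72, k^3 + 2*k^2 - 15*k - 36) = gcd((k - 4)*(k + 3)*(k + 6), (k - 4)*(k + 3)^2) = k^2 - k - 12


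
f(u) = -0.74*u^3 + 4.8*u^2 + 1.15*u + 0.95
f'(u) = -2.22*u^2 + 9.6*u + 1.15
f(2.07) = 17.33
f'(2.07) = 11.51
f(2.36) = 20.67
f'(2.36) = 11.44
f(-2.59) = 43.03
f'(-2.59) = -38.61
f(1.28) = 8.73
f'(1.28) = 9.80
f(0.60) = 3.21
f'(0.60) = 6.11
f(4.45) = 35.91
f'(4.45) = -0.09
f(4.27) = 35.77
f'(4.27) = 1.66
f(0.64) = 3.46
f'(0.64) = 6.38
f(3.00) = 27.62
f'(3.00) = 9.97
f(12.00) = -572.77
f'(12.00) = -203.33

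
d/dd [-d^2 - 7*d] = -2*d - 7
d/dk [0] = 0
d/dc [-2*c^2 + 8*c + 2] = 8 - 4*c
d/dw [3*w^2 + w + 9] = 6*w + 1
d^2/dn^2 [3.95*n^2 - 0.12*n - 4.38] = 7.90000000000000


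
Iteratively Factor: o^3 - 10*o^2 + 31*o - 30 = (o - 3)*(o^2 - 7*o + 10) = (o - 3)*(o - 2)*(o - 5)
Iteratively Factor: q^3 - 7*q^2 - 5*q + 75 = (q - 5)*(q^2 - 2*q - 15) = (q - 5)^2*(q + 3)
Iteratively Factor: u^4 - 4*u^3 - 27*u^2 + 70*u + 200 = (u - 5)*(u^3 + u^2 - 22*u - 40) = (u - 5)*(u + 2)*(u^2 - u - 20) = (u - 5)*(u + 2)*(u + 4)*(u - 5)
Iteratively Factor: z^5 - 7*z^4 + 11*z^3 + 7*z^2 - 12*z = (z + 1)*(z^4 - 8*z^3 + 19*z^2 - 12*z) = (z - 4)*(z + 1)*(z^3 - 4*z^2 + 3*z) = z*(z - 4)*(z + 1)*(z^2 - 4*z + 3) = z*(z - 4)*(z - 3)*(z + 1)*(z - 1)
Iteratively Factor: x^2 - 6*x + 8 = (x - 2)*(x - 4)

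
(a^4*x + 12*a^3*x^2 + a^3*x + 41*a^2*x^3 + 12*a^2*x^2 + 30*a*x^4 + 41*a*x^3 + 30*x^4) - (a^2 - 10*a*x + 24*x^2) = a^4*x + 12*a^3*x^2 + a^3*x + 41*a^2*x^3 + 12*a^2*x^2 - a^2 + 30*a*x^4 + 41*a*x^3 + 10*a*x + 30*x^4 - 24*x^2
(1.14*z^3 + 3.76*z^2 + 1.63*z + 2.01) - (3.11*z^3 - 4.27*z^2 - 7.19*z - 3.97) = -1.97*z^3 + 8.03*z^2 + 8.82*z + 5.98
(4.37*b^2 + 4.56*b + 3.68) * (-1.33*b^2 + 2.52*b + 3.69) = -5.8121*b^4 + 4.9476*b^3 + 22.7221*b^2 + 26.1*b + 13.5792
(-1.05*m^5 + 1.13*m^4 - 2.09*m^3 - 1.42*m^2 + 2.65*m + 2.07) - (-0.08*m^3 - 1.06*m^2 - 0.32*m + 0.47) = -1.05*m^5 + 1.13*m^4 - 2.01*m^3 - 0.36*m^2 + 2.97*m + 1.6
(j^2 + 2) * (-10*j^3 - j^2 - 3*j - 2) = -10*j^5 - j^4 - 23*j^3 - 4*j^2 - 6*j - 4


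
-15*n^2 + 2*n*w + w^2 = (-3*n + w)*(5*n + w)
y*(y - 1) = y^2 - y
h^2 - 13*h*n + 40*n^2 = (h - 8*n)*(h - 5*n)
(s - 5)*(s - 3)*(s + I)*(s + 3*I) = s^4 - 8*s^3 + 4*I*s^3 + 12*s^2 - 32*I*s^2 + 24*s + 60*I*s - 45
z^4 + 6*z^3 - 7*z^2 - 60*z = z*(z - 3)*(z + 4)*(z + 5)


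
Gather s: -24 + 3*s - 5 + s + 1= 4*s - 28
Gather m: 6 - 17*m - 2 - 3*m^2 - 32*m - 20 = -3*m^2 - 49*m - 16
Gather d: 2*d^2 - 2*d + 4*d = 2*d^2 + 2*d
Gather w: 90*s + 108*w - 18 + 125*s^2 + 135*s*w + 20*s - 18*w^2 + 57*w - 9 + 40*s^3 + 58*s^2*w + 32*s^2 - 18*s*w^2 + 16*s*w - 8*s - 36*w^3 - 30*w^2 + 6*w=40*s^3 + 157*s^2 + 102*s - 36*w^3 + w^2*(-18*s - 48) + w*(58*s^2 + 151*s + 171) - 27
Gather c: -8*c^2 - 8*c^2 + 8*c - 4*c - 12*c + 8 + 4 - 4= -16*c^2 - 8*c + 8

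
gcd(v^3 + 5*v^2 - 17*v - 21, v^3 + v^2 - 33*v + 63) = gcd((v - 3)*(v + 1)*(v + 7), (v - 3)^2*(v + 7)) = v^2 + 4*v - 21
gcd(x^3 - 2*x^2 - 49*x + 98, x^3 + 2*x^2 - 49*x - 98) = x^2 - 49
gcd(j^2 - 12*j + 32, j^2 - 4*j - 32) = j - 8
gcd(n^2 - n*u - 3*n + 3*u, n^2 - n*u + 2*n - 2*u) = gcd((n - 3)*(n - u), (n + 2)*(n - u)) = -n + u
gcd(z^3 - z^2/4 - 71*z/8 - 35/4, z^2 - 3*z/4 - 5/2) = z + 5/4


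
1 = 1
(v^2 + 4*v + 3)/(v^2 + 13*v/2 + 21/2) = 2*(v + 1)/(2*v + 7)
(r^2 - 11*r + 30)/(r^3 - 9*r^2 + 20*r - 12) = (r - 5)/(r^2 - 3*r + 2)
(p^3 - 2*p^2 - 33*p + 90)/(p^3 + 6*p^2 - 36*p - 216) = (p^2 - 8*p + 15)/(p^2 - 36)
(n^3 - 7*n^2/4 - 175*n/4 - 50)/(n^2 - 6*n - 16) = (4*n^2 + 25*n + 25)/(4*(n + 2))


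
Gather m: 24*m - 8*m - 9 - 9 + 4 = 16*m - 14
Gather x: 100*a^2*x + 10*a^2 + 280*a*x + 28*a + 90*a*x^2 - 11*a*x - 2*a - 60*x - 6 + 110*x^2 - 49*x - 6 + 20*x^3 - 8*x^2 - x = 10*a^2 + 26*a + 20*x^3 + x^2*(90*a + 102) + x*(100*a^2 + 269*a - 110) - 12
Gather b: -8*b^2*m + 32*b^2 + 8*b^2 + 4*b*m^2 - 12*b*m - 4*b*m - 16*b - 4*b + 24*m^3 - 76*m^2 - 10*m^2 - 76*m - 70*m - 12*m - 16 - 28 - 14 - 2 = b^2*(40 - 8*m) + b*(4*m^2 - 16*m - 20) + 24*m^3 - 86*m^2 - 158*m - 60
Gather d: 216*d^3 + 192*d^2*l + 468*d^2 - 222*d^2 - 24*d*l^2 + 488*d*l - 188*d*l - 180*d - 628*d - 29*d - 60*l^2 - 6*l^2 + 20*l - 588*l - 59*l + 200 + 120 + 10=216*d^3 + d^2*(192*l + 246) + d*(-24*l^2 + 300*l - 837) - 66*l^2 - 627*l + 330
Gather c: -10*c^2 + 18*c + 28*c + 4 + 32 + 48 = -10*c^2 + 46*c + 84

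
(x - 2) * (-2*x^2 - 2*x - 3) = -2*x^3 + 2*x^2 + x + 6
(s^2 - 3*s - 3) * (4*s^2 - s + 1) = 4*s^4 - 13*s^3 - 8*s^2 - 3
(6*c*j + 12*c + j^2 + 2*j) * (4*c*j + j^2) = 24*c^2*j^2 + 48*c^2*j + 10*c*j^3 + 20*c*j^2 + j^4 + 2*j^3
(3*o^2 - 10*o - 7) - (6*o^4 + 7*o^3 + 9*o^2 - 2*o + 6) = -6*o^4 - 7*o^3 - 6*o^2 - 8*o - 13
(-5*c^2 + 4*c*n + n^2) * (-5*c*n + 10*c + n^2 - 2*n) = 25*c^3*n - 50*c^3 - 25*c^2*n^2 + 50*c^2*n - c*n^3 + 2*c*n^2 + n^4 - 2*n^3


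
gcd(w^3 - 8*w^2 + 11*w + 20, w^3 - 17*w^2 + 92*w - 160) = w^2 - 9*w + 20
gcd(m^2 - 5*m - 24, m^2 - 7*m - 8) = m - 8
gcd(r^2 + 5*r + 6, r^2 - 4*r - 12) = r + 2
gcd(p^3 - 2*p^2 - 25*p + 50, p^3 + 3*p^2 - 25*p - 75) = p^2 - 25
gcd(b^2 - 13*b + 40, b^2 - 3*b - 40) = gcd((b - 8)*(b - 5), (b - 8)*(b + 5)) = b - 8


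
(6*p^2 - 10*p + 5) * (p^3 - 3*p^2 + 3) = 6*p^5 - 28*p^4 + 35*p^3 + 3*p^2 - 30*p + 15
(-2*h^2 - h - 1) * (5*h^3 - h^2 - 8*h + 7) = -10*h^5 - 3*h^4 + 12*h^3 - 5*h^2 + h - 7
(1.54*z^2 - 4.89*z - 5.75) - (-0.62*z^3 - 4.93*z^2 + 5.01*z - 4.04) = 0.62*z^3 + 6.47*z^2 - 9.9*z - 1.71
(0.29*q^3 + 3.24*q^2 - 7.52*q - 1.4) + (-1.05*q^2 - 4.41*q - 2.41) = 0.29*q^3 + 2.19*q^2 - 11.93*q - 3.81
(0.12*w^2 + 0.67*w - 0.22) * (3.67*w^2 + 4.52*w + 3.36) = 0.4404*w^4 + 3.0013*w^3 + 2.6242*w^2 + 1.2568*w - 0.7392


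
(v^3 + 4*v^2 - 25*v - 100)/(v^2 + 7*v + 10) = (v^2 - v - 20)/(v + 2)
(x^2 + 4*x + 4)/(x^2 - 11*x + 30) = (x^2 + 4*x + 4)/(x^2 - 11*x + 30)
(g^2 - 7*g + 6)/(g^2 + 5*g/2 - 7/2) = 2*(g - 6)/(2*g + 7)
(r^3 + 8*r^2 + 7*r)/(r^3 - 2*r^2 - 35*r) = (r^2 + 8*r + 7)/(r^2 - 2*r - 35)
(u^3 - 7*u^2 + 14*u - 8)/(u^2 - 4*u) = u - 3 + 2/u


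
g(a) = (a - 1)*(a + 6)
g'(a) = 2*a + 5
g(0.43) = -3.67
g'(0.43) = 5.86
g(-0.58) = -8.56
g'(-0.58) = 3.84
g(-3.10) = -11.89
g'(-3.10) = -1.20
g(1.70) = 5.39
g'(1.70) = 8.40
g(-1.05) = -10.15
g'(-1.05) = 2.90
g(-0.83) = -9.46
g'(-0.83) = 3.34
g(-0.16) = -6.77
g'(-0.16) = 4.68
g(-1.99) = -11.99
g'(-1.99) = 1.02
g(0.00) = -6.00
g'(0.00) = 5.00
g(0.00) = -6.00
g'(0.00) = 5.00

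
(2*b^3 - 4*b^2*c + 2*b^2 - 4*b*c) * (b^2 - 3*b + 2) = 2*b^5 - 4*b^4*c - 4*b^4 + 8*b^3*c - 2*b^3 + 4*b^2*c + 4*b^2 - 8*b*c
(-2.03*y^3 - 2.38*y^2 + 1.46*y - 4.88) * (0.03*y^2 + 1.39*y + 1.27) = -0.0609*y^5 - 2.8931*y^4 - 5.8425*y^3 - 1.1396*y^2 - 4.929*y - 6.1976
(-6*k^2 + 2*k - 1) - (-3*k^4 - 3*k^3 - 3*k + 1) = 3*k^4 + 3*k^3 - 6*k^2 + 5*k - 2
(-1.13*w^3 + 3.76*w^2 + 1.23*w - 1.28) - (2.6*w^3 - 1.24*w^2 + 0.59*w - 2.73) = -3.73*w^3 + 5.0*w^2 + 0.64*w + 1.45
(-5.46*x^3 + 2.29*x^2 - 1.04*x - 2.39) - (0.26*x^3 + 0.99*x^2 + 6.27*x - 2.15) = -5.72*x^3 + 1.3*x^2 - 7.31*x - 0.24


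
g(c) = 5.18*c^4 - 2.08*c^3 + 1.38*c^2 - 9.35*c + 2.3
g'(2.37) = 237.97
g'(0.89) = 2.77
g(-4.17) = 1782.41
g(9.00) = 32499.59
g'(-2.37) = -326.77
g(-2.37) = 223.33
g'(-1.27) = -65.36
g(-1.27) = 34.14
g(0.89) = -3.14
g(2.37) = 123.63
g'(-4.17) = -1631.81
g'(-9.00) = -15644.51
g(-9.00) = 35700.53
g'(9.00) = 14614.93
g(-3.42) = 842.28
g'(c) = 20.72*c^3 - 6.24*c^2 + 2.76*c - 9.35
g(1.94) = 47.54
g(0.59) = -2.54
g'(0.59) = -5.64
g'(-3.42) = -920.61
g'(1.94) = 123.80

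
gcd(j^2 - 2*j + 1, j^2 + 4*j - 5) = j - 1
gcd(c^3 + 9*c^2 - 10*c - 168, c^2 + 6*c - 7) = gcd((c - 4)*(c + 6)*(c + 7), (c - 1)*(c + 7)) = c + 7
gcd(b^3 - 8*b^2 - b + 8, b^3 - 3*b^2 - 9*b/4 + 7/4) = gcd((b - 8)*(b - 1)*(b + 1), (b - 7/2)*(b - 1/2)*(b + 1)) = b + 1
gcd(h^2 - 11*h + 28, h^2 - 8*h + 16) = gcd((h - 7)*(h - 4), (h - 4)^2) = h - 4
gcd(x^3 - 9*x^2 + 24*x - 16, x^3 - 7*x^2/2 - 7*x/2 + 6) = x^2 - 5*x + 4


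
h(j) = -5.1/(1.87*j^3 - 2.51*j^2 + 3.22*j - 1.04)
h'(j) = -5.1*(-5.61*j^2 + 5.02*j - 3.22)/(1.87*j^3 - 2.51*j^2 + 3.22*j - 1.04)^2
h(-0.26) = 2.45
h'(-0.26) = 5.78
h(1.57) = -1.01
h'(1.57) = 1.82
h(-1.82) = 0.19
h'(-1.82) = 0.22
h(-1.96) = 0.16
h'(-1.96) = 0.18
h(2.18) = -0.38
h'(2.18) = 0.54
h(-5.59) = 0.01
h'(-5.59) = 0.01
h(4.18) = -0.05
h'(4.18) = 0.04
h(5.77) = -0.02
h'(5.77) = 0.01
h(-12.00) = 0.00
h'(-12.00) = 0.00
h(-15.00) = 0.00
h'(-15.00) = 0.00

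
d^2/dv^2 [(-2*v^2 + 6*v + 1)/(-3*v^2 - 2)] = 2*(-54*v^3 - 63*v^2 + 108*v + 14)/(27*v^6 + 54*v^4 + 36*v^2 + 8)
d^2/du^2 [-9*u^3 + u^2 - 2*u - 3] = 2 - 54*u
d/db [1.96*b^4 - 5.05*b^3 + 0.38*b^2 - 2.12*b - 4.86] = 7.84*b^3 - 15.15*b^2 + 0.76*b - 2.12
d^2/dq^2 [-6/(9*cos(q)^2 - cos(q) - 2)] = 6*(-324*sin(q)^4 + 235*sin(q)^2 - 127*cos(q)/4 + 27*cos(3*q)/4 + 127)/(9*sin(q)^2 + cos(q) - 7)^3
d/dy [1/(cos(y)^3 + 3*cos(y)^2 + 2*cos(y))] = (3*sin(y) + 2*sin(y)/cos(y)^2 + 6*tan(y))/((cos(y) + 1)^2*(cos(y) + 2)^2)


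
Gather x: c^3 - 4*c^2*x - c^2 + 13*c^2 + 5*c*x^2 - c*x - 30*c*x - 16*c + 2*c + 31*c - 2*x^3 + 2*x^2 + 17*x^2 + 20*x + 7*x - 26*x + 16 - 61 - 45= c^3 + 12*c^2 + 17*c - 2*x^3 + x^2*(5*c + 19) + x*(-4*c^2 - 31*c + 1) - 90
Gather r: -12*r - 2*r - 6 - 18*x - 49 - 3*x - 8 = -14*r - 21*x - 63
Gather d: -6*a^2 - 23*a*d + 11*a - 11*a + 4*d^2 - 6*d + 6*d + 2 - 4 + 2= -6*a^2 - 23*a*d + 4*d^2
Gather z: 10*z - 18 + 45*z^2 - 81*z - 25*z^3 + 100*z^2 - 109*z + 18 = -25*z^3 + 145*z^2 - 180*z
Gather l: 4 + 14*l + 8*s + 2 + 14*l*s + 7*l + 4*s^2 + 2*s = l*(14*s + 21) + 4*s^2 + 10*s + 6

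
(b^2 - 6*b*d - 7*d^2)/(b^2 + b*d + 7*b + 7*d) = (b - 7*d)/(b + 7)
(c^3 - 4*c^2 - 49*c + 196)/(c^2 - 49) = c - 4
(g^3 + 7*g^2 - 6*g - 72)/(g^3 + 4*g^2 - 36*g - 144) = (g - 3)/(g - 6)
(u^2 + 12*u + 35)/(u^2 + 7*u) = (u + 5)/u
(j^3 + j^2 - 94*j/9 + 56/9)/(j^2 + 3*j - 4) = (j^2 - 3*j + 14/9)/(j - 1)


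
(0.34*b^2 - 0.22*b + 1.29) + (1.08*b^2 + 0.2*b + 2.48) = 1.42*b^2 - 0.02*b + 3.77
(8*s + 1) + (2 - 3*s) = 5*s + 3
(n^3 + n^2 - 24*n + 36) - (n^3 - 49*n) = n^2 + 25*n + 36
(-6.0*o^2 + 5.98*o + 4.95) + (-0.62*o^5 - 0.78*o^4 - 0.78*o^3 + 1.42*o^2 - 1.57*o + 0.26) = -0.62*o^5 - 0.78*o^4 - 0.78*o^3 - 4.58*o^2 + 4.41*o + 5.21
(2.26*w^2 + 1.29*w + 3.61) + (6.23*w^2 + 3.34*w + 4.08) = 8.49*w^2 + 4.63*w + 7.69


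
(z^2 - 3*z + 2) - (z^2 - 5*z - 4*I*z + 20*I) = 2*z + 4*I*z + 2 - 20*I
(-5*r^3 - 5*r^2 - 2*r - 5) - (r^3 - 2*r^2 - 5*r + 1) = -6*r^3 - 3*r^2 + 3*r - 6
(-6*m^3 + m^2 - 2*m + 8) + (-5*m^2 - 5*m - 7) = -6*m^3 - 4*m^2 - 7*m + 1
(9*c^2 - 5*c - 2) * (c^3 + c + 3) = 9*c^5 - 5*c^4 + 7*c^3 + 22*c^2 - 17*c - 6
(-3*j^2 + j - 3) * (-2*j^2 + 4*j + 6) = 6*j^4 - 14*j^3 - 8*j^2 - 6*j - 18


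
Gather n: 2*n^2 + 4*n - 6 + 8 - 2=2*n^2 + 4*n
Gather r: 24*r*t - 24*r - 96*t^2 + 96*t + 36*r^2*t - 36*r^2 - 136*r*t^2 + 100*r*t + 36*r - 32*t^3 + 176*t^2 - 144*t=r^2*(36*t - 36) + r*(-136*t^2 + 124*t + 12) - 32*t^3 + 80*t^2 - 48*t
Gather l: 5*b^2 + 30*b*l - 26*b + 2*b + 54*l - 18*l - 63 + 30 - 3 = 5*b^2 - 24*b + l*(30*b + 36) - 36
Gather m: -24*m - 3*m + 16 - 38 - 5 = -27*m - 27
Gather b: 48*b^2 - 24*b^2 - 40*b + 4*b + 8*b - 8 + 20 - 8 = 24*b^2 - 28*b + 4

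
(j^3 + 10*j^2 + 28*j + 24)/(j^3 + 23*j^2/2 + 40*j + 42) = 2*(j + 2)/(2*j + 7)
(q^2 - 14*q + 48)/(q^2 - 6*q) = (q - 8)/q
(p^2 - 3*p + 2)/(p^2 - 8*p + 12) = (p - 1)/(p - 6)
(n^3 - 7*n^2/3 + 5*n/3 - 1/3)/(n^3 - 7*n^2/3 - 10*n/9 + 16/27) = 9*(n^2 - 2*n + 1)/(9*n^2 - 18*n - 16)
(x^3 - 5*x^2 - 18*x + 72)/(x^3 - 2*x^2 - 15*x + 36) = (x - 6)/(x - 3)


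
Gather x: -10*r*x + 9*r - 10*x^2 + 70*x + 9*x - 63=9*r - 10*x^2 + x*(79 - 10*r) - 63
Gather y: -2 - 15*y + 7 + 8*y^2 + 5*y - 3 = 8*y^2 - 10*y + 2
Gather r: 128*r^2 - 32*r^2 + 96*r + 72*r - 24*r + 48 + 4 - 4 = 96*r^2 + 144*r + 48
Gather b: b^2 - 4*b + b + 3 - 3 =b^2 - 3*b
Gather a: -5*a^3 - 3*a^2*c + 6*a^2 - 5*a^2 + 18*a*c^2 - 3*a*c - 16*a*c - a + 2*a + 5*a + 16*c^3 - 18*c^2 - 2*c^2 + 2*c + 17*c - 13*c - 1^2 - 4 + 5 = -5*a^3 + a^2*(1 - 3*c) + a*(18*c^2 - 19*c + 6) + 16*c^3 - 20*c^2 + 6*c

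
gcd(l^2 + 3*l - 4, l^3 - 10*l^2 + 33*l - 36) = 1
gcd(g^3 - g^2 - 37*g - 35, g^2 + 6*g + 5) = g^2 + 6*g + 5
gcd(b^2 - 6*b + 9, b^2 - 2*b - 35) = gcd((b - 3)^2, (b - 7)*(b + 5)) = 1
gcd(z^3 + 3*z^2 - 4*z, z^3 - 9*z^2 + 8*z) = z^2 - z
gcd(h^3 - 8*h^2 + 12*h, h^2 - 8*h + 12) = h^2 - 8*h + 12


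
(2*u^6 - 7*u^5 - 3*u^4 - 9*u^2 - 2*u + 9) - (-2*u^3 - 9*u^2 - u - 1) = 2*u^6 - 7*u^5 - 3*u^4 + 2*u^3 - u + 10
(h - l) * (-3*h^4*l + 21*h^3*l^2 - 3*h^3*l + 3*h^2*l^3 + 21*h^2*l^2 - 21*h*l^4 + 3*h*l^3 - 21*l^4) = -3*h^5*l + 24*h^4*l^2 - 3*h^4*l - 18*h^3*l^3 + 24*h^3*l^2 - 24*h^2*l^4 - 18*h^2*l^3 + 21*h*l^5 - 24*h*l^4 + 21*l^5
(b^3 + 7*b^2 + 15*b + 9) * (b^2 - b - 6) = b^5 + 6*b^4 + 2*b^3 - 48*b^2 - 99*b - 54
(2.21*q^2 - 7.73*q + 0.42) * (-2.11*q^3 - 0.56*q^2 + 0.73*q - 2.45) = -4.6631*q^5 + 15.0727*q^4 + 5.0559*q^3 - 11.2926*q^2 + 19.2451*q - 1.029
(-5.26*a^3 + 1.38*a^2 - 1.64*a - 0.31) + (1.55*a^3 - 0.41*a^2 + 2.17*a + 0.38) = -3.71*a^3 + 0.97*a^2 + 0.53*a + 0.07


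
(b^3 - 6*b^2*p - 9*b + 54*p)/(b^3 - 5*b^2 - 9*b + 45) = (b - 6*p)/(b - 5)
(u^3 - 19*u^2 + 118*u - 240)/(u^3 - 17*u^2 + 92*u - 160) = (u - 6)/(u - 4)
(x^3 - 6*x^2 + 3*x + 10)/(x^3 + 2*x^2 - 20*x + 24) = (x^2 - 4*x - 5)/(x^2 + 4*x - 12)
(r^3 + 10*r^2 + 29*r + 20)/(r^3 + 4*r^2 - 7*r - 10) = (r + 4)/(r - 2)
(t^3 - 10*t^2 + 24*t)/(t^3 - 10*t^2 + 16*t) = (t^2 - 10*t + 24)/(t^2 - 10*t + 16)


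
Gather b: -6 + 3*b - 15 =3*b - 21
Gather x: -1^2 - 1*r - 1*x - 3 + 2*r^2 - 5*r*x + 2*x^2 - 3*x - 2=2*r^2 - r + 2*x^2 + x*(-5*r - 4) - 6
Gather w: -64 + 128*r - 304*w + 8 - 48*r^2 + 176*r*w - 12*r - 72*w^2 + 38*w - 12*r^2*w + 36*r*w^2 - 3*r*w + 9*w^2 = -48*r^2 + 116*r + w^2*(36*r - 63) + w*(-12*r^2 + 173*r - 266) - 56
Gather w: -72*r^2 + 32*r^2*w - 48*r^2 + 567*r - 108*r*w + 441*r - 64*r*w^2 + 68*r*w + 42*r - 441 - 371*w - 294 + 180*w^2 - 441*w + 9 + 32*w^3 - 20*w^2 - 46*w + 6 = -120*r^2 + 1050*r + 32*w^3 + w^2*(160 - 64*r) + w*(32*r^2 - 40*r - 858) - 720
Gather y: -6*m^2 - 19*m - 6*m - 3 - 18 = -6*m^2 - 25*m - 21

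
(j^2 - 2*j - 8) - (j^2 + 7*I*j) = -2*j - 7*I*j - 8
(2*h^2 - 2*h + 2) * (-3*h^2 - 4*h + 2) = -6*h^4 - 2*h^3 + 6*h^2 - 12*h + 4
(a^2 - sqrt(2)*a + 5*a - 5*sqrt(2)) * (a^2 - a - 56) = a^4 - sqrt(2)*a^3 + 4*a^3 - 61*a^2 - 4*sqrt(2)*a^2 - 280*a + 61*sqrt(2)*a + 280*sqrt(2)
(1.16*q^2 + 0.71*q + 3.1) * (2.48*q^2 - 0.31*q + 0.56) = 2.8768*q^4 + 1.4012*q^3 + 8.1175*q^2 - 0.5634*q + 1.736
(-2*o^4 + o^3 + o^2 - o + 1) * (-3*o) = 6*o^5 - 3*o^4 - 3*o^3 + 3*o^2 - 3*o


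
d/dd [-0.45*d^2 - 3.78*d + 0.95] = -0.9*d - 3.78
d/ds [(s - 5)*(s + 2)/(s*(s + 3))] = 2*(3*s^2 + 10*s + 15)/(s^2*(s^2 + 6*s + 9))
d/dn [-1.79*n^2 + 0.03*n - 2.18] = 0.03 - 3.58*n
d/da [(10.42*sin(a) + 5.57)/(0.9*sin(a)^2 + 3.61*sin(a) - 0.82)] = (-10.026*sin(a) + 4.689*cos(2*a) - 33.3411)*cos(a)/(0.9*sin(a)^2 + 3.61*sin(a) - 0.82)^2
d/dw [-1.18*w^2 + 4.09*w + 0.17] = 4.09 - 2.36*w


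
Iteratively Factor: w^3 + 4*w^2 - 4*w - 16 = (w - 2)*(w^2 + 6*w + 8) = (w - 2)*(w + 2)*(w + 4)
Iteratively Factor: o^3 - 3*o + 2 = (o + 2)*(o^2 - 2*o + 1) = (o - 1)*(o + 2)*(o - 1)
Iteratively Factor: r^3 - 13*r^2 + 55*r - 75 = (r - 5)*(r^2 - 8*r + 15) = (r - 5)^2*(r - 3)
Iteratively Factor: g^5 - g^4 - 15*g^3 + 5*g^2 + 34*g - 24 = (g - 4)*(g^4 + 3*g^3 - 3*g^2 - 7*g + 6) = (g - 4)*(g + 3)*(g^3 - 3*g + 2) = (g - 4)*(g + 2)*(g + 3)*(g^2 - 2*g + 1) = (g - 4)*(g - 1)*(g + 2)*(g + 3)*(g - 1)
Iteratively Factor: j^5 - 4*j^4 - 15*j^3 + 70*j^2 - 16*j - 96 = (j - 4)*(j^4 - 15*j^2 + 10*j + 24) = (j - 4)*(j + 4)*(j^3 - 4*j^2 + j + 6) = (j - 4)*(j - 2)*(j + 4)*(j^2 - 2*j - 3) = (j - 4)*(j - 2)*(j + 1)*(j + 4)*(j - 3)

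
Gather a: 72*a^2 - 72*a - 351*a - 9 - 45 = 72*a^2 - 423*a - 54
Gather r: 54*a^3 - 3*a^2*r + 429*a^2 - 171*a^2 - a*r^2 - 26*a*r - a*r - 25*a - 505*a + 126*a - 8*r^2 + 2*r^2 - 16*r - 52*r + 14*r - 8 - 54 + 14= 54*a^3 + 258*a^2 - 404*a + r^2*(-a - 6) + r*(-3*a^2 - 27*a - 54) - 48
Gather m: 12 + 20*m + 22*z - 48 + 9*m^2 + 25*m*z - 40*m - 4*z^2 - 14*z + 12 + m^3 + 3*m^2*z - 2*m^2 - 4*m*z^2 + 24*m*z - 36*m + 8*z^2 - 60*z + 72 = m^3 + m^2*(3*z + 7) + m*(-4*z^2 + 49*z - 56) + 4*z^2 - 52*z + 48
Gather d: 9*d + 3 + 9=9*d + 12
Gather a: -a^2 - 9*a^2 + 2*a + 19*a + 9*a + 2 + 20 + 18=-10*a^2 + 30*a + 40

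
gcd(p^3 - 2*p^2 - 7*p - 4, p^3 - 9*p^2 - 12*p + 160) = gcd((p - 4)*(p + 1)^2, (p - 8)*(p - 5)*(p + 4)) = 1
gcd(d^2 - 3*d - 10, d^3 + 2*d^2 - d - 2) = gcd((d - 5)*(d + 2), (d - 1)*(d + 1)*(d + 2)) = d + 2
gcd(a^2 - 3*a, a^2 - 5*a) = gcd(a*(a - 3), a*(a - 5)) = a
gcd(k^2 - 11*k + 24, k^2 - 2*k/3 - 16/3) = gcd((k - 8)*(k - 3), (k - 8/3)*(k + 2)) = 1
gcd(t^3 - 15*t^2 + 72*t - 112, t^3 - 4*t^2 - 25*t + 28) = t - 7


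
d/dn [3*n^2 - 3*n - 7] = 6*n - 3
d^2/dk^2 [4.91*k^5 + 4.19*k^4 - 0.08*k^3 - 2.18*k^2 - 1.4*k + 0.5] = 98.2*k^3 + 50.28*k^2 - 0.48*k - 4.36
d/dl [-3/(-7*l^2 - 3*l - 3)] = 3*(-14*l - 3)/(7*l^2 + 3*l + 3)^2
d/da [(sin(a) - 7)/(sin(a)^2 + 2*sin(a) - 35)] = (14*sin(a) + cos(a)^2 - 22)*cos(a)/(sin(a)^2 + 2*sin(a) - 35)^2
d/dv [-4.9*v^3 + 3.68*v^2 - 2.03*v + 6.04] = -14.7*v^2 + 7.36*v - 2.03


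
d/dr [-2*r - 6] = -2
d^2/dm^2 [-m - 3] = 0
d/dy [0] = 0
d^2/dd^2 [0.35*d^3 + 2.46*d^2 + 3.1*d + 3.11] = 2.1*d + 4.92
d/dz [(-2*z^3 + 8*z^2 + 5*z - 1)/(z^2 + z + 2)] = (-2*z^4 - 4*z^3 - 9*z^2 + 34*z + 11)/(z^4 + 2*z^3 + 5*z^2 + 4*z + 4)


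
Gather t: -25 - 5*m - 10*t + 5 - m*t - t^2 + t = -5*m - t^2 + t*(-m - 9) - 20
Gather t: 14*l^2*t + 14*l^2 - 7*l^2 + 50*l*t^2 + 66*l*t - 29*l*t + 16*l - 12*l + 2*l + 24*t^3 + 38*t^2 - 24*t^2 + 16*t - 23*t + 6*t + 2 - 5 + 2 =7*l^2 + 6*l + 24*t^3 + t^2*(50*l + 14) + t*(14*l^2 + 37*l - 1) - 1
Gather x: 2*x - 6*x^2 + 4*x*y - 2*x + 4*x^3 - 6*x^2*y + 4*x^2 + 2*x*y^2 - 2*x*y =4*x^3 + x^2*(-6*y - 2) + x*(2*y^2 + 2*y)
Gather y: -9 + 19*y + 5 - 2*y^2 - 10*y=-2*y^2 + 9*y - 4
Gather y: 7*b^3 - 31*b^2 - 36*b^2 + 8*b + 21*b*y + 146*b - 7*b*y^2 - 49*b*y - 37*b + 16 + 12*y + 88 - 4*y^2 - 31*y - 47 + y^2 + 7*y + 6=7*b^3 - 67*b^2 + 117*b + y^2*(-7*b - 3) + y*(-28*b - 12) + 63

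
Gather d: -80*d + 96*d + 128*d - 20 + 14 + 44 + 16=144*d + 54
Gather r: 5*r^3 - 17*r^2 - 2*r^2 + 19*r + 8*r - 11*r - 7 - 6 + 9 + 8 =5*r^3 - 19*r^2 + 16*r + 4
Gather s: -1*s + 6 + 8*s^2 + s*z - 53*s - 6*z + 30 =8*s^2 + s*(z - 54) - 6*z + 36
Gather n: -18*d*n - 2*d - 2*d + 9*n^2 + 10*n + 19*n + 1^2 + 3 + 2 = -4*d + 9*n^2 + n*(29 - 18*d) + 6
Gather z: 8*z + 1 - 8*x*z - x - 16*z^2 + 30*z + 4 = -x - 16*z^2 + z*(38 - 8*x) + 5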